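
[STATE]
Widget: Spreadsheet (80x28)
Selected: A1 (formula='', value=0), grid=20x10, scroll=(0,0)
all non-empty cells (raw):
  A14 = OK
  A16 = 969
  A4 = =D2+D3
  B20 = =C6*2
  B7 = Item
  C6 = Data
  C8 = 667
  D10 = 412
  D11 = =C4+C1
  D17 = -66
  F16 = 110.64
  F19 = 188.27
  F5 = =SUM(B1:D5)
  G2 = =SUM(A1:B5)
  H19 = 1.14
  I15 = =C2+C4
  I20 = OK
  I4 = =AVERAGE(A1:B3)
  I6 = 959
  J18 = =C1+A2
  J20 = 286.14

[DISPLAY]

A1:                                                                             
       A       B       C       D       E       F       G       H       I       J
--------------------------------------------------------------------------------
  1      [0]       0       0       0       0       0       0       0       0    
  2        0       0       0       0       0       0       0       0       0    
  3        0       0       0       0       0       0       0       0       0    
  4        0       0       0       0       0       0       0       0       0    
  5        0       0       0       0       0       0       0       0       0    
  6        0       0Data           0       0       0       0       0     959    
  7        0Item           0       0       0       0       0       0       0    
  8        0       0     667       0       0       0       0       0       0    
  9        0       0       0       0       0       0       0       0       0    
 10        0       0       0     412       0       0       0       0       0    
 11        0       0       0       0       0       0       0       0       0    
 12        0       0       0       0       0       0       0       0       0    
 13        0       0       0       0       0       0       0       0       0    
 14 OK             0       0       0       0       0       0       0       0    
 15        0       0       0       0       0       0       0       0       0    
 16      969       0       0       0       0  110.64       0       0       0    
 17        0       0       0     -66       0       0       0       0       0    
 18        0       0       0       0       0       0       0       0       0    
 19        0       0       0       0       0  188.27       0    1.14       0    
 20        0#ERR!          0       0       0       0       0       0OK        28
                                                                                
                                                                                
                                                                                
                                                                                
                                                                                


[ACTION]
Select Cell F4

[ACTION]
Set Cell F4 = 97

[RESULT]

F4: 97                                                                          
       A       B       C       D       E       F       G       H       I       J
--------------------------------------------------------------------------------
  1        0       0       0       0       0       0       0       0       0    
  2        0       0       0       0       0       0       0       0       0    
  3        0       0       0       0       0       0       0       0       0    
  4        0       0       0       0       0    [97]       0       0       0    
  5        0       0       0       0       0       0       0       0       0    
  6        0       0Data           0       0       0       0       0     959    
  7        0Item           0       0       0       0       0       0       0    
  8        0       0     667       0       0       0       0       0       0    
  9        0       0       0       0       0       0       0       0       0    
 10        0       0       0     412       0       0       0       0       0    
 11        0       0       0       0       0       0       0       0       0    
 12        0       0       0       0       0       0       0       0       0    
 13        0       0       0       0       0       0       0       0       0    
 14 OK             0       0       0       0       0       0       0       0    
 15        0       0       0       0       0       0       0       0       0    
 16      969       0       0       0       0  110.64       0       0       0    
 17        0       0       0     -66       0       0       0       0       0    
 18        0       0       0       0       0       0       0       0       0    
 19        0       0       0       0       0  188.27       0    1.14       0    
 20        0#ERR!          0       0       0       0       0       0OK        28
                                                                                
                                                                                
                                                                                
                                                                                
                                                                                


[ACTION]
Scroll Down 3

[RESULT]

F4: 97                                                                          
       A       B       C       D       E       F       G       H       I       J
--------------------------------------------------------------------------------
  4        0       0       0       0       0    [97]       0       0       0    
  5        0       0       0       0       0       0       0       0       0    
  6        0       0Data           0       0       0       0       0     959    
  7        0Item           0       0       0       0       0       0       0    
  8        0       0     667       0       0       0       0       0       0    
  9        0       0       0       0       0       0       0       0       0    
 10        0       0       0     412       0       0       0       0       0    
 11        0       0       0       0       0       0       0       0       0    
 12        0       0       0       0       0       0       0       0       0    
 13        0       0       0       0       0       0       0       0       0    
 14 OK             0       0       0       0       0       0       0       0    
 15        0       0       0       0       0       0       0       0       0    
 16      969       0       0       0       0  110.64       0       0       0    
 17        0       0       0     -66       0       0       0       0       0    
 18        0       0       0       0       0       0       0       0       0    
 19        0       0       0       0       0  188.27       0    1.14       0    
 20        0#ERR!          0       0       0       0       0       0OK        28
                                                                                
                                                                                
                                                                                
                                                                                
                                                                                
                                                                                
                                                                                
                                                                                


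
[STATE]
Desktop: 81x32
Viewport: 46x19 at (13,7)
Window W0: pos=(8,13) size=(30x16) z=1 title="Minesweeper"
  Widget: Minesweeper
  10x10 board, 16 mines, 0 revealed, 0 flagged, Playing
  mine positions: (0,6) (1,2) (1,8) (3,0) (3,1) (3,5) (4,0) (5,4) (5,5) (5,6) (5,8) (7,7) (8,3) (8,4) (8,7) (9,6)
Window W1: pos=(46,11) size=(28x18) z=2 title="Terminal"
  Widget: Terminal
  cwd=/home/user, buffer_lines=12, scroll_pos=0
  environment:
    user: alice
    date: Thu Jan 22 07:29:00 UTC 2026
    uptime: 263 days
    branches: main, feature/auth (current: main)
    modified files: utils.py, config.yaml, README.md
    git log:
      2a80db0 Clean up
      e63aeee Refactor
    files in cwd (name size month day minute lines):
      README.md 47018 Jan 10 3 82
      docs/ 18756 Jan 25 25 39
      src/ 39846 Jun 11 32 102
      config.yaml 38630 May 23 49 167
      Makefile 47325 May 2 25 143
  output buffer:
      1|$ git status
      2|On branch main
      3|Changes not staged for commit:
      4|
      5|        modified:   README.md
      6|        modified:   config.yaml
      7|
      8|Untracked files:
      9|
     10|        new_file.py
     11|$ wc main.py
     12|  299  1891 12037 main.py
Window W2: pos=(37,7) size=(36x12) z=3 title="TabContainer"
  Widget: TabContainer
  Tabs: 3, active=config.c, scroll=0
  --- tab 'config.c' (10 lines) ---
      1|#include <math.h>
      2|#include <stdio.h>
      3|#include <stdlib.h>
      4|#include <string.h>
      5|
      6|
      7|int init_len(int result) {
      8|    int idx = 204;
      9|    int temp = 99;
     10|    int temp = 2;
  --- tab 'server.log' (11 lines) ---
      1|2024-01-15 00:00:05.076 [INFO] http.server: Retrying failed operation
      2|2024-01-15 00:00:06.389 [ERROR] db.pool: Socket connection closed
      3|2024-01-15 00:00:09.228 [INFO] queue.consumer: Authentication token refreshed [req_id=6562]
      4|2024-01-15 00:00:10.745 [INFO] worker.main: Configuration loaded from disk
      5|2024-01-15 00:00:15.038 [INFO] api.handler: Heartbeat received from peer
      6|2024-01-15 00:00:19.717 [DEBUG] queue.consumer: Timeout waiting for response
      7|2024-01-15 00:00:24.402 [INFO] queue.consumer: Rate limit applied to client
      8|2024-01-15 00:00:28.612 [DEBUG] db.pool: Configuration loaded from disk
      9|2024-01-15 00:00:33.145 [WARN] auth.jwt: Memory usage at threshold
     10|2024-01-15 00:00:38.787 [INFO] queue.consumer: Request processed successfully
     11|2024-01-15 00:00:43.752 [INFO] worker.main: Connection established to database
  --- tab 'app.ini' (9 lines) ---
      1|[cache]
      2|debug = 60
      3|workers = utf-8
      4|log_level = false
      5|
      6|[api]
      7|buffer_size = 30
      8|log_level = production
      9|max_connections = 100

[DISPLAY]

                        ┏━━━━━━━━━━━━━━━━━━━━━
                        ┃ TabContainer        
                        ┠─────────────────────
                        ┃[config.c]│ server.lo
                        ┃─────────────────────
                        ┃#include <math.h>    
━━━━━━━━━━━━━━━━━━━━━━━━┃#include <stdio.h>   
esweeper                ┃#include <stdlib.h>  
────────────────────────┃#include <string.h>  
■■■■■■                  ┃                     
■■■■■■                  ┃                     
■■■■■■                  ┗━━━━━━━━━━━━━━━━━━━━━
■■■■■■                  ┃        ┃        modi
■■■■■■                  ┃        ┃            
■■■■■■                  ┃        ┃Untracked fi
■■■■■■                  ┃        ┃            
■■■■■■                  ┃        ┃        new_
■■■■■■                  ┃        ┃$ wc main.py
■■■■■■                  ┃        ┃  299  1891 


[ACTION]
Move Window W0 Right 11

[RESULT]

                        ┏━━━━━━━━━━━━━━━━━━━━━
                        ┃ TabContainer        
                        ┠─────────────────────
                        ┃[config.c]│ server.lo
                        ┃─────────────────────
                        ┃#include <math.h>    
      ┏━━━━━━━━━━━━━━━━━┃#include <stdio.h>   
      ┃ Minesweeper     ┃#include <stdlib.h>  
      ┠─────────────────┃#include <string.h>  
      ┃■■■■■■■■■■       ┃                     
      ┃■■■■■■■■■■       ┃                     
      ┃■■■■■■■■■■       ┗━━━━━━━━━━━━━━━━━━━━━
      ┃■■■■■■■■■■                ┃        modi
      ┃■■■■■■■■■■                ┃            
      ┃■■■■■■■■■■                ┃Untracked fi
      ┃■■■■■■■■■■                ┃            
      ┃■■■■■■■■■■                ┃        new_
      ┃■■■■■■■■■■                ┃$ wc main.py
      ┃■■■■■■■■■■                ┃  299  1891 


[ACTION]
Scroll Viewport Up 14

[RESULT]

                                              
                                              
                                              
                                              
                                              
                                              
                                              
                        ┏━━━━━━━━━━━━━━━━━━━━━
                        ┃ TabContainer        
                        ┠─────────────────────
                        ┃[config.c]│ server.lo
                        ┃─────────────────────
                        ┃#include <math.h>    
      ┏━━━━━━━━━━━━━━━━━┃#include <stdio.h>   
      ┃ Minesweeper     ┃#include <stdlib.h>  
      ┠─────────────────┃#include <string.h>  
      ┃■■■■■■■■■■       ┃                     
      ┃■■■■■■■■■■       ┃                     
      ┃■■■■■■■■■■       ┗━━━━━━━━━━━━━━━━━━━━━


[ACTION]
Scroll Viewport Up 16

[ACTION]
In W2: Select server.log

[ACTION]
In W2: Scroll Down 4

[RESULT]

                                              
                                              
                                              
                                              
                                              
                                              
                                              
                        ┏━━━━━━━━━━━━━━━━━━━━━
                        ┃ TabContainer        
                        ┠─────────────────────
                        ┃ config.c │[server.lo
                        ┃─────────────────────
                        ┃2024-01-15 00:00:15.0
      ┏━━━━━━━━━━━━━━━━━┃2024-01-15 00:00:19.7
      ┃ Minesweeper     ┃2024-01-15 00:00:24.4
      ┠─────────────────┃2024-01-15 00:00:28.6
      ┃■■■■■■■■■■       ┃2024-01-15 00:00:33.1
      ┃■■■■■■■■■■       ┃2024-01-15 00:00:38.7
      ┃■■■■■■■■■■       ┗━━━━━━━━━━━━━━━━━━━━━


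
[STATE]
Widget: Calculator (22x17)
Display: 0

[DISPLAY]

                     0
┌───┬───┬───┬───┐     
│ 7 │ 8 │ 9 │ ÷ │     
├───┼───┼───┼───┤     
│ 4 │ 5 │ 6 │ × │     
├───┼───┼───┼───┤     
│ 1 │ 2 │ 3 │ - │     
├───┼───┼───┼───┤     
│ 0 │ . │ = │ + │     
├───┼───┼───┼───┤     
│ C │ MC│ MR│ M+│     
└───┴───┴───┴───┘     
                      
                      
                      
                      
                      


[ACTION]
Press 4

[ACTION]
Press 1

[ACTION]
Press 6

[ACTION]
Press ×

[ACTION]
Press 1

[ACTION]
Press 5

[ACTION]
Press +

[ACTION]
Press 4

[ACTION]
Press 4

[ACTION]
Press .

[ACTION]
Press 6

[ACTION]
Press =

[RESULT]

                6284.6
┌───┬───┬───┬───┐     
│ 7 │ 8 │ 9 │ ÷ │     
├───┼───┼───┼───┤     
│ 4 │ 5 │ 6 │ × │     
├───┼───┼───┼───┤     
│ 1 │ 2 │ 3 │ - │     
├───┼───┼───┼───┤     
│ 0 │ . │ = │ + │     
├───┼───┼───┼───┤     
│ C │ MC│ MR│ M+│     
└───┴───┴───┴───┘     
                      
                      
                      
                      
                      


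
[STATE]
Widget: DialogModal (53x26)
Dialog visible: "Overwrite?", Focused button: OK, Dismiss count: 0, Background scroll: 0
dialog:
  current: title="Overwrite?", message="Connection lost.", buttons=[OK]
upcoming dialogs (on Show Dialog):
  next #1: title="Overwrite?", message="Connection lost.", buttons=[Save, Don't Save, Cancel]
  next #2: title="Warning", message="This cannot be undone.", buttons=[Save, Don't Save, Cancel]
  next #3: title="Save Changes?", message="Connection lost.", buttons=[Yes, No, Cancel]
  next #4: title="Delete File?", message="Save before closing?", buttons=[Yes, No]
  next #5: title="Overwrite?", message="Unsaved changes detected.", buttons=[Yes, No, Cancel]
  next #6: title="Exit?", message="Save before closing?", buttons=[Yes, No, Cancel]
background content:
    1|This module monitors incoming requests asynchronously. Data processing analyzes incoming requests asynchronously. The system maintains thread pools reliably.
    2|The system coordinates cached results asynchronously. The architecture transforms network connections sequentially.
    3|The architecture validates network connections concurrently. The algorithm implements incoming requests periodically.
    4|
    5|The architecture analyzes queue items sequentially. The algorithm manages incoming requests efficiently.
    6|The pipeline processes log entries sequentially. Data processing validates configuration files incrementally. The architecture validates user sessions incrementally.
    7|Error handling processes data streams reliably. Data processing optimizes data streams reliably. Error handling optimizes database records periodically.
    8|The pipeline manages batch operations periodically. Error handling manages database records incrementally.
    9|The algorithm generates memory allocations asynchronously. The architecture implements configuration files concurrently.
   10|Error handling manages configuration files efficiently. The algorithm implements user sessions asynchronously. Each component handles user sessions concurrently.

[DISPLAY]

This module monitors incoming requests asynchronously
The system coordinates cached results asynchronously.
The architecture validates network connections concur
                                                     
The architecture analyzes queue items sequentially. T
The pipeline processes log entries sequentially. Data
Error handling processes data streams reliably. Data 
The pipeline manages batch operations periodically. E
The algorithm generates memory allocations asynchrono
Error handling manages configuration files efficientl
                ┌──────────────────┐                 
                │    Overwrite?    │                 
                │ Connection lost. │                 
                │       [OK]       │                 
                └──────────────────┘                 
                                                     
                                                     
                                                     
                                                     
                                                     
                                                     
                                                     
                                                     
                                                     
                                                     
                                                     


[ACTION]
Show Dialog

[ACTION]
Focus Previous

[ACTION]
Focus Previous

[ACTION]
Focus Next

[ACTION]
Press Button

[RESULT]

This module monitors incoming requests asynchronously
The system coordinates cached results asynchronously.
The architecture validates network connections concur
                                                     
The architecture analyzes queue items sequentially. T
The pipeline processes log entries sequentially. Data
Error handling processes data streams reliably. Data 
The pipeline manages batch operations periodically. E
The algorithm generates memory allocations asynchrono
Error handling manages configuration files efficientl
                                                     
                                                     
                                                     
                                                     
                                                     
                                                     
                                                     
                                                     
                                                     
                                                     
                                                     
                                                     
                                                     
                                                     
                                                     
                                                     


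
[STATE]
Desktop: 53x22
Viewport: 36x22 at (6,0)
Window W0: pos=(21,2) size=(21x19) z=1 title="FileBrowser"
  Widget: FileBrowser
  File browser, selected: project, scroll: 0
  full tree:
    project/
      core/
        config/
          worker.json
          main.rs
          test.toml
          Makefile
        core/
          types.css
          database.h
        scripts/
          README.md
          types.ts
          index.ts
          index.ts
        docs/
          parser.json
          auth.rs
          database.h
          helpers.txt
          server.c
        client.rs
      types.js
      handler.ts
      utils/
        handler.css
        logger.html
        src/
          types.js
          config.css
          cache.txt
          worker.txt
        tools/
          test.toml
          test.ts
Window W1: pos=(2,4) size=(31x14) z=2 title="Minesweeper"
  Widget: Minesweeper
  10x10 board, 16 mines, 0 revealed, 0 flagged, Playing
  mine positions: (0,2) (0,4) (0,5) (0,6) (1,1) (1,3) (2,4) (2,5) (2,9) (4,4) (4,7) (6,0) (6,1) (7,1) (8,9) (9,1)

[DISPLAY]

                                    
                                    
               ┏━━━━━━━━━━━━━━━━━━━┓
               ┃ FileBrowser       ┃
━━━━━━━━━━━━━━━━━━━━━━━━━━┓────────┨
nesweeper                 ┃ct/     ┃
──────────────────────────┨e/      ┃
■■■■■■■                   ┃s       ┃
■■■■■■■                   ┃.ts     ┃
■■■■■■■                   ┃ls/     ┃
■■■■■■■                   ┃        ┃
■■■■■■■                   ┃        ┃
■■■■■■■                   ┃        ┃
■■■■■■■                   ┃        ┃
■■■■■■■                   ┃        ┃
■■■■■■■                   ┃        ┃
■■■■■■■                   ┃        ┃
━━━━━━━━━━━━━━━━━━━━━━━━━━┛        ┃
               ┃                   ┃
               ┃                   ┃
               ┗━━━━━━━━━━━━━━━━━━━┛
                                    


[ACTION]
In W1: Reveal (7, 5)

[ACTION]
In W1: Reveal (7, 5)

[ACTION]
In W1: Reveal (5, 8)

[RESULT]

                                    
                                    
               ┏━━━━━━━━━━━━━━━━━━━┓
               ┃ FileBrowser       ┃
━━━━━━━━━━━━━━━━━━━━━━━━━━┓────────┨
nesweeper                 ┃ct/     ┃
──────────────────────────┨e/      ┃
■■■■■■■                   ┃s       ┃
■■■■■■■                   ┃.ts     ┃
■■■■■■■                   ┃ls/     ┃
■■■■■21                   ┃        ┃
■■■■■1                    ┃        ┃
111111                    ┃        ┃
                          ┃        ┃
     11                   ┃        ┃
     1■                   ┃        ┃
     1■                   ┃        ┃
━━━━━━━━━━━━━━━━━━━━━━━━━━┛        ┃
               ┃                   ┃
               ┃                   ┃
               ┗━━━━━━━━━━━━━━━━━━━┛
                                    


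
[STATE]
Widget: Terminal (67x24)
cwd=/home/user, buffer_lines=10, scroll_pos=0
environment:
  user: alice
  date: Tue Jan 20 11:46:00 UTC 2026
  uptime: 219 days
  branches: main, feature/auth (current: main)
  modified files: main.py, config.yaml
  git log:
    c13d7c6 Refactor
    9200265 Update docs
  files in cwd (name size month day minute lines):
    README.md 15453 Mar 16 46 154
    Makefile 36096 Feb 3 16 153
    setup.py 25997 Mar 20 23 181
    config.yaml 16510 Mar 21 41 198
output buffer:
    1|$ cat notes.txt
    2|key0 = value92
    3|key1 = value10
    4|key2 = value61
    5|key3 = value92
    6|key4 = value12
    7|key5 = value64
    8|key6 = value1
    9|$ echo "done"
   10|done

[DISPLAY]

$ cat notes.txt                                                    
key0 = value92                                                     
key1 = value10                                                     
key2 = value61                                                     
key3 = value92                                                     
key4 = value12                                                     
key5 = value64                                                     
key6 = value1                                                      
$ echo "done"                                                      
done                                                               
$ █                                                                
                                                                   
                                                                   
                                                                   
                                                                   
                                                                   
                                                                   
                                                                   
                                                                   
                                                                   
                                                                   
                                                                   
                                                                   
                                                                   


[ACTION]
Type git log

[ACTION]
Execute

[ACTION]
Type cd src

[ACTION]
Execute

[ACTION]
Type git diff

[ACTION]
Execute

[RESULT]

$ cat notes.txt                                                    
key0 = value92                                                     
key1 = value10                                                     
key2 = value61                                                     
key3 = value92                                                     
key4 = value12                                                     
key5 = value64                                                     
key6 = value1                                                      
$ echo "done"                                                      
done                                                               
$ git log                                                          
c13d7c6 Refactor                                                   
9200265 Update docs                                                
$ cd src                                                           
                                                                   
$ git diff                                                         
diff --git a/main.py b/main.py                                     
--- a/main.py                                                      
+++ b/main.py                                                      
@@ -1,3 +1,4 @@                                                    
+# updated                                                         
 import sys                                                        
$ █                                                                
                                                                   


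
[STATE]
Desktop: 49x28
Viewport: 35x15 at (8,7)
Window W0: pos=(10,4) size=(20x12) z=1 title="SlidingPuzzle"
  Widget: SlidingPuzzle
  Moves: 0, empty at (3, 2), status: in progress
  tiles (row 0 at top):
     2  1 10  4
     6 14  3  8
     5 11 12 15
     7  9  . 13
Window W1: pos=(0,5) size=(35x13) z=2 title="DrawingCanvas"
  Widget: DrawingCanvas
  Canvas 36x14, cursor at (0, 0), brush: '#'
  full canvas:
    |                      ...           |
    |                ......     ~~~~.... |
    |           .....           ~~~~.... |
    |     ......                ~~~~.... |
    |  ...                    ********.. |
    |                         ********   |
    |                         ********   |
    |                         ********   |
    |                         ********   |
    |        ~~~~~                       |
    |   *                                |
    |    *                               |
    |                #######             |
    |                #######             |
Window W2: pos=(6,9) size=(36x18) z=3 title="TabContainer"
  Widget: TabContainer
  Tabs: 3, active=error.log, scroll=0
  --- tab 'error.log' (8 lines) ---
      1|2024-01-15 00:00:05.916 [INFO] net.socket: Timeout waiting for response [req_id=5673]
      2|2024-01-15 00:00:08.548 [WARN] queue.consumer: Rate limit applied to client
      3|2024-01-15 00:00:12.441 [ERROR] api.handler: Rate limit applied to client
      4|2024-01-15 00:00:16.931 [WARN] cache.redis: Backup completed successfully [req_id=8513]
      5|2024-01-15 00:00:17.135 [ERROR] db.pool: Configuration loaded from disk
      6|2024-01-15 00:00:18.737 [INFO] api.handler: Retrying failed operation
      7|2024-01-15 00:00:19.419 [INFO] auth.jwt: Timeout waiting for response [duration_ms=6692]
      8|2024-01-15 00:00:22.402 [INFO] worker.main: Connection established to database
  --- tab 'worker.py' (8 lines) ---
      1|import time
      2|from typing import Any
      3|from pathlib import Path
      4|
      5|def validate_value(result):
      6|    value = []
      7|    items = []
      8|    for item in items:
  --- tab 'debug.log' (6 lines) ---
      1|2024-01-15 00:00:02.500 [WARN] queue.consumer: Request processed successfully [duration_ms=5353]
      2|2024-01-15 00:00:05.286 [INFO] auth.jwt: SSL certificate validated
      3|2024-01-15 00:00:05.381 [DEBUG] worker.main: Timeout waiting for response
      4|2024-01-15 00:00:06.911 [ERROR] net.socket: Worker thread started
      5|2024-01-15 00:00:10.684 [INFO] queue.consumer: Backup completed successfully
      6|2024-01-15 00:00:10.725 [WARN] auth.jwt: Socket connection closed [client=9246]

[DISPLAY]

──────────────────────────┨        
               ...        ┃        
━━━━━━━━━━━━━━━━━━━━━━━━━━━━━━━━━┓ 
TabContainer                     ┃ 
─────────────────────────────────┨ 
error.log]│ worker.py │ debug.log┃ 
─────────────────────────────────┃ 
024-01-15 00:00:05.916 [INFO] net┃ 
024-01-15 00:00:08.548 [WARN] que┃ 
024-01-15 00:00:12.441 [ERROR] ap┃ 
024-01-15 00:00:16.931 [WARN] cac┃ 
024-01-15 00:00:17.135 [ERROR] db┃ 
024-01-15 00:00:18.737 [INFO] api┃ 
024-01-15 00:00:19.419 [INFO] aut┃ 
024-01-15 00:00:22.402 [INFO] wor┃ 


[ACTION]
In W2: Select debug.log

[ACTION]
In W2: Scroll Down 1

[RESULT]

──────────────────────────┨        
               ...        ┃        
━━━━━━━━━━━━━━━━━━━━━━━━━━━━━━━━━┓ 
TabContainer                     ┃ 
─────────────────────────────────┨ 
error.log │ worker.py │[debug.log┃ 
─────────────────────────────────┃ 
024-01-15 00:00:05.286 [INFO] aut┃ 
024-01-15 00:00:05.381 [DEBUG] wo┃ 
024-01-15 00:00:06.911 [ERROR] ne┃ 
024-01-15 00:00:10.684 [INFO] que┃ 
024-01-15 00:00:10.725 [WARN] aut┃ 
                                 ┃ 
                                 ┃ 
                                 ┃ 


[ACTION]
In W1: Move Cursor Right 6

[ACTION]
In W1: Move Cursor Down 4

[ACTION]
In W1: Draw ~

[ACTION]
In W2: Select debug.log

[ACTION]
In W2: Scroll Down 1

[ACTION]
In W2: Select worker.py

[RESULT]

──────────────────────────┨        
               ...        ┃        
━━━━━━━━━━━━━━━━━━━━━━━━━━━━━━━━━┓ 
TabContainer                     ┃ 
─────────────────────────────────┨ 
error.log │[worker.py]│ debug.log┃ 
─────────────────────────────────┃ 
mport time                       ┃ 
rom typing import Any            ┃ 
rom pathlib import Path          ┃ 
                                 ┃ 
ef validate_value(result):       ┃ 
   value = []                    ┃ 
   items = []                    ┃ 
   for item in items:            ┃ 


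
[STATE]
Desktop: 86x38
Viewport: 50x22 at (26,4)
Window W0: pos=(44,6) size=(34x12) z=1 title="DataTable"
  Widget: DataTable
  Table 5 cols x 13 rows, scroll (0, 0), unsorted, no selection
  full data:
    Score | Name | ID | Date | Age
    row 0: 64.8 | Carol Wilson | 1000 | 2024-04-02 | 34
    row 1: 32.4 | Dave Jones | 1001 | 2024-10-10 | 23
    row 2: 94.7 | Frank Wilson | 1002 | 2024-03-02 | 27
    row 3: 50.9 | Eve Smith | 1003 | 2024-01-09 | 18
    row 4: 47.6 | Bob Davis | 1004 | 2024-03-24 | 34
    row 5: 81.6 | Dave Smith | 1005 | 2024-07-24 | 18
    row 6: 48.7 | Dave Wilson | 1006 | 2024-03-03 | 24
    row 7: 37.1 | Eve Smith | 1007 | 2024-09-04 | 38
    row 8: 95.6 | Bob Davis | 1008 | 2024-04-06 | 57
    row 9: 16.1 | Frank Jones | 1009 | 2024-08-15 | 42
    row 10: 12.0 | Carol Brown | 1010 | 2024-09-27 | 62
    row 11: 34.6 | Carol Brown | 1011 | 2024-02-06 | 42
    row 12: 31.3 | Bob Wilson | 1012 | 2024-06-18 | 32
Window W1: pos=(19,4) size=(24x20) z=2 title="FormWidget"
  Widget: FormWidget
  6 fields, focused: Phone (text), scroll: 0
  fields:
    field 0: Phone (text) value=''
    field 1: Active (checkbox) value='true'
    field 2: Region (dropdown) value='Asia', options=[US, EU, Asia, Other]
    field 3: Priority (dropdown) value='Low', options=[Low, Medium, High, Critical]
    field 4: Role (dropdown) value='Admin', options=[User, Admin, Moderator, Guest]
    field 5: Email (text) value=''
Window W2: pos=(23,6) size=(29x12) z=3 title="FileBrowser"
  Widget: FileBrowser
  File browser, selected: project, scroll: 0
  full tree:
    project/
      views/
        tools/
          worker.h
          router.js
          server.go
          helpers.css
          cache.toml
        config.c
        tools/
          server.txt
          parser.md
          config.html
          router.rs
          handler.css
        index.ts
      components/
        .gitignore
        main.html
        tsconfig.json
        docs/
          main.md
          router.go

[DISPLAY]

━━━━━━━━━━━━━━━━┓                                 
idget           ┃                                 
━━━━━━━━━━━━━━━━━━━━━━━━━┓━━━━━━━━━━━━━━━━━━━━━━━━
ileBrowser               ┃ble                     
─────────────────────────┨────────────────────────
[-] project/             ┃ame        │ID  │Date   
  [+] views/             ┃───────────┼────┼───────
  [+] components/        ┃arol Wilson│1000│2024-04
                         ┃ave Jones  │1001│2024-10
                         ┃rank Wilson│1002│2024-03
                         ┃ve Smith   │1003│2024-01
                         ┃ob Davis   │1004│2024-03
                         ┃ave Smith  │1005│2024-07
━━━━━━━━━━━━━━━━━━━━━━━━━┛━━━━━━━━━━━━━━━━━━━━━━━━
                ┃                                 
                ┃                                 
                ┃                                 
                ┃                                 
                ┃                                 
━━━━━━━━━━━━━━━━┛                                 
                                                  
                                                  


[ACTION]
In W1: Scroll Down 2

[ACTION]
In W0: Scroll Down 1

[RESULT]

━━━━━━━━━━━━━━━━┓                                 
idget           ┃                                 
━━━━━━━━━━━━━━━━━━━━━━━━━┓━━━━━━━━━━━━━━━━━━━━━━━━
ileBrowser               ┃ble                     
─────────────────────────┨────────────────────────
[-] project/             ┃ame        │ID  │Date   
  [+] views/             ┃───────────┼────┼───────
  [+] components/        ┃ave Jones  │1001│2024-10
                         ┃rank Wilson│1002│2024-03
                         ┃ve Smith   │1003│2024-01
                         ┃ob Davis   │1004│2024-03
                         ┃ave Smith  │1005│2024-07
                         ┃ave Wilson │1006│2024-03
━━━━━━━━━━━━━━━━━━━━━━━━━┛━━━━━━━━━━━━━━━━━━━━━━━━
                ┃                                 
                ┃                                 
                ┃                                 
                ┃                                 
                ┃                                 
━━━━━━━━━━━━━━━━┛                                 
                                                  
                                                  


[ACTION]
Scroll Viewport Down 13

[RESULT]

                         ┃ave Wilson │1006│2024-03
━━━━━━━━━━━━━━━━━━━━━━━━━┛━━━━━━━━━━━━━━━━━━━━━━━━
                ┃                                 
                ┃                                 
                ┃                                 
                ┃                                 
                ┃                                 
━━━━━━━━━━━━━━━━┛                                 
                                                  
                                                  
                                                  
                                                  
                                                  
                                                  
                                                  
                                                  
                                                  
                                                  
                                                  
                                                  
                                                  
                                                  


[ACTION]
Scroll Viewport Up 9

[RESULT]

ileBrowser               ┃ble                     
─────────────────────────┨────────────────────────
[-] project/             ┃ame        │ID  │Date   
  [+] views/             ┃───────────┼────┼───────
  [+] components/        ┃ave Jones  │1001│2024-10
                         ┃rank Wilson│1002│2024-03
                         ┃ve Smith   │1003│2024-01
                         ┃ob Davis   │1004│2024-03
                         ┃ave Smith  │1005│2024-07
                         ┃ave Wilson │1006│2024-03
━━━━━━━━━━━━━━━━━━━━━━━━━┛━━━━━━━━━━━━━━━━━━━━━━━━
                ┃                                 
                ┃                                 
                ┃                                 
                ┃                                 
                ┃                                 
━━━━━━━━━━━━━━━━┛                                 
                                                  
                                                  
                                                  
                                                  
                                                  
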